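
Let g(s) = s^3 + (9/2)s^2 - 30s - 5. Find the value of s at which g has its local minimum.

2

g'(s) = 3s^2 + 9s - 30. Setting g'(s) = 0 gives s ∈ {-5, 2}.
g''(s) = 6s + 9. g''(-5) = -21 < 0 ⇒ local maximum; g''(2) = 21 > 0 ⇒ local minimum.
The local minimum is g(2) = -39.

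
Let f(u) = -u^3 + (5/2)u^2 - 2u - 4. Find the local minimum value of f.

-122/27

f'(u) = -3u^2 + 5u - 2 = 0 at u = 2/3, 1.
Second-derivative test with f''(u) = -6u + 5: f''(2/3) = 1 > 0 ⇒ local minimum; f''(1) = -1 < 0 ⇒ local maximum.
The local minimum is f(2/3) = -122/27.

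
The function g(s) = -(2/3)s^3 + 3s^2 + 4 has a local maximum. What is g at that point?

13

Critical points: g'(s) = -2s^2 + 6s vanishes at s = 0, 3.
Second-derivative test with g''(s) = -4s + 6: g''(0) = 6 > 0 ⇒ local minimum; g''(3) = -6 < 0 ⇒ local maximum.
So the local maximum value is g(3) = 13.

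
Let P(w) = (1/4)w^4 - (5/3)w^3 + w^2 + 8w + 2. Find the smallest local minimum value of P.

P'(w) = w^3 - 5w^2 + 2w + 8 = 0 at w = -1, 2, 4.
Second-derivative test with P''(w) = 3w^2 - 10w + 2: P''(-1) = 15 > 0 ⇒ local minimum; P''(2) = -6 < 0 ⇒ local maximum; P''(4) = 10 > 0 ⇒ local minimum.
So the smallest local minimum value is P(-1) = -37/12.

-37/12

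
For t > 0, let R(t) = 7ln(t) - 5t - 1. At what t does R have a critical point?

7/5

R'(t) = 7/t − 5 = 0 gives t = 7/5.
R''(t) = -7/t², which is negative for t > 0, so this is a local maximum.
R(7/5) = 7·ln(7/5) - 7 - 1 ≈ -5.6447.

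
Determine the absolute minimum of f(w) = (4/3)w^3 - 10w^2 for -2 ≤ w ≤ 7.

-250/3

The derivative is 4w^2 - 20w, which vanishes at w = 0 and w = 5.
Compare values at every candidate in [-2, 7]: f(-2) = -152/3,  f(0) = 0,  f(5) = -250/3,  f(7) = -98/3.
Hence the absolute minimum is -250/3 at w = 5.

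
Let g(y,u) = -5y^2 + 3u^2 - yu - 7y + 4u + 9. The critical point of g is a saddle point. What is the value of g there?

588/61

∂g/∂y = -10y - u - 7 = 0 and ∂g/∂u = -y + 6u + 4 = 0, so (y, u) = (-38/61, -47/61).
The Hessian has g_{yy} = -10, g_{uu} = 6, g_{yu} = -1, giving D = -61 < 0, so the point is a saddle point.
g(-38/61, -47/61) = 588/61.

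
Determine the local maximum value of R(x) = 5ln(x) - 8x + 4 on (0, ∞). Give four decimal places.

R'(x) = 5/x − 8 = 0 gives x = 5/8.
R''(x) = -5/x², which is negative for x > 0, so this is a local maximum.
R(5/8) = 5·ln(5/8) - 5 + 4 ≈ -3.3500.

-3.3500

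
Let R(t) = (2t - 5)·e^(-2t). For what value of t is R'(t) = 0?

3

R'(t) = 2·e^(-2t) + (2t - 5)·(-2)·e^(-2t) = (-4t + 12)·e^(-2t). Since e^(-2t) > 0, the only critical point is t = 3.
R''(3) has the same sign as -4 < 0, so this is a local maximum.
R(3) = (1)·e^(-6) ≈ 0.0025.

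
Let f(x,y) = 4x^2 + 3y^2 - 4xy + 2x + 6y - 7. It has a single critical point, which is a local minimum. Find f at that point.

∂f/∂x = 8x - 4y + 2 = 0 and ∂f/∂y = -4x + 6y + 6 = 0, so (x, y) = (-9/8, -7/4).
The Hessian has f_{xx} = 8, f_{yy} = 6, f_{xy} = -4, giving D = 32 > 0 with f_{xx} > 0, so the point is a local minimum.
f(-9/8, -7/4) = -107/8.

-107/8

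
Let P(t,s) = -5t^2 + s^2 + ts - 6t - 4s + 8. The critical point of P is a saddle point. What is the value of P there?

100/21

∂P/∂t = -10t + s - 6 = 0 and ∂P/∂s = t + 2s - 4 = 0, so (t, s) = (-8/21, 46/21).
The Hessian has P_{tt} = -10, P_{ss} = 2, P_{ts} = 1, giving D = -21 < 0, so the point is a saddle point.
P(-8/21, 46/21) = 100/21.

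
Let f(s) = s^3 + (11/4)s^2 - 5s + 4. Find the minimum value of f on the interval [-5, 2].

-109/4

Differentiating, f'(s) = 3s^2 + (11/2)s - 5; which vanishes at s = -5/2 and s = 2/3.
Compare values at every candidate in [-5, 2]: f(-5) = -109/4, f(-5/2) = 289/16, f(2/3) = 59/27, f(2) = 13.
The minimum over the interval is -109/4, attained at s = -5.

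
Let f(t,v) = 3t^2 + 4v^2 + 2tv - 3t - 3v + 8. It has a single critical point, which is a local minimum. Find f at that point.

307/44

∂f/∂t = 6t + 2v - 3 = 0 and ∂f/∂v = 2t + 8v - 3 = 0, so (t, v) = (9/22, 3/11).
The Hessian has f_{tt} = 6, f_{vv} = 8, f_{tv} = 2, giving D = 44 > 0 with f_{tt} > 0, so the point is a local minimum.
f(9/22, 3/11) = 307/44.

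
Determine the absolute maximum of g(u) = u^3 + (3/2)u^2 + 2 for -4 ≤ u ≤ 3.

85/2

g'(u) = 3u^2 + 3u, which vanishes at u = -1 and u = 0.
Evaluating at the critical points and endpoints: g(-4) = -38, g(-1) = 5/2, g(0) = 2, g(3) = 85/2.
The maximum over the interval is 85/2, attained at u = 3.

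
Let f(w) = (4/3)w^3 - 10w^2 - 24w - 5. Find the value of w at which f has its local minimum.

6

Critical points: f'(w) = 4w^2 - 20w - 24 vanishes at w = -1, 6.
Second-derivative test with f''(w) = 8w - 20: f''(-1) = -28 < 0 ⇒ local maximum; f''(6) = 28 > 0 ⇒ local minimum.
Thus f has its local minimum at w = 6, with value -221.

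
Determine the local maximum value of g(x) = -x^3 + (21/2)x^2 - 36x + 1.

g'(x) = -3x^2 + 21x - 36. Setting g'(x) = 0 gives x ∈ {3, 4}.
g''(x) = -6x + 21. g''(3) = 3 > 0 ⇒ local minimum; g''(4) = -3 < 0 ⇒ local maximum.
Thus g has its local maximum at x = 4, with value -39.

-39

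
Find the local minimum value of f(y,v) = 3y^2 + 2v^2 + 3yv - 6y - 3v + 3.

∂f/∂y = 6y + 3v - 6 = 0 and ∂f/∂v = 3y + 4v - 3 = 0, so (y, v) = (1, 0).
The Hessian has f_{yy} = 6, f_{vv} = 4, f_{yv} = 3, giving D = 15 > 0 with f_{yy} > 0, so the point is a local minimum.
f(1, 0) = 0.

0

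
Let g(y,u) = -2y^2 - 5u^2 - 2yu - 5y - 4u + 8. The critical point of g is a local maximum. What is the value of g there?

∂g/∂y = -4y - 2u - 5 = 0 and ∂g/∂u = -2y - 10u - 4 = 0, so (y, u) = (-7/6, -1/6).
The Hessian has g_{yy} = -4, g_{uu} = -10, g_{yu} = -2, giving D = 36 > 0 with g_{yy} < 0, so the point is a local maximum.
g(-7/6, -1/6) = 45/4.

45/4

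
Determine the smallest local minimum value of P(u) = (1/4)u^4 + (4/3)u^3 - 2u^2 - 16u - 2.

-82/3

P'(u) = u^3 + 4u^2 - 4u - 16. Setting P'(u) = 0 gives u ∈ {-4, -2, 2}.
Since P''(u) = 3u^2 + 8u - 4, we get P''(-4) = 12 > 0 ⇒ local minimum; P''(-2) = -8 < 0 ⇒ local maximum; P''(2) = 24 > 0 ⇒ local minimum.
The smallest local minimum is P(2) = -82/3.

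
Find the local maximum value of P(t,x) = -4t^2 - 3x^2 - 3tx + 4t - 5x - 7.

-5/3

∂P/∂t = -8t - 3x + 4 = 0 and ∂P/∂x = -3t - 6x - 5 = 0, so (t, x) = (1, -4/3).
The Hessian has P_{tt} = -8, P_{xx} = -6, P_{tx} = -3, giving D = 39 > 0 with P_{tt} < 0, so the point is a local maximum.
P(1, -4/3) = -5/3.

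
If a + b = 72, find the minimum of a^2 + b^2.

2592

With a + b = 72, a^2 + b^2 = a^2 + (72 − a)^2.
The derivative 2a − 2(72 − a) = 4a − 144 vanishes at a = 36; second derivative 4 > 0, a minimum.
The minimum is 2·(36)^2 = 2592.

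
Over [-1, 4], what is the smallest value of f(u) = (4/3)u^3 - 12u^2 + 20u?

-100/3

The derivative is 4u^2 - 24u + 20, whose only zero in [-1, 4] is u = 1.
Candidates: f(-1) = -100/3, f(1) = 28/3, f(4) = -80/3.
Hence the absolute minimum is -100/3 at u = -1.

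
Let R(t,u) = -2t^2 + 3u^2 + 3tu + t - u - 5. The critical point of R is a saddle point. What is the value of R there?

-161/33

∂R/∂t = -4t + 3u + 1 = 0 and ∂R/∂u = 3t + 6u - 1 = 0, so (t, u) = (3/11, 1/33).
The Hessian has R_{tt} = -4, R_{uu} = 6, R_{tu} = 3, giving D = -33 < 0, so the point is a saddle point.
R(3/11, 1/33) = -161/33.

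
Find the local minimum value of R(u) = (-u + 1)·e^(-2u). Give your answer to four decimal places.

-0.0249

By the product rule, R'(u) = (2u - 3)·e^(-2u). Since e^(-2u) > 0, the only critical point is u = 3/2.
R''(3/2) has the same sign as 2 > 0, so this is a local minimum.
R(3/2) = (-1/2)·e^(-3) ≈ -0.0249.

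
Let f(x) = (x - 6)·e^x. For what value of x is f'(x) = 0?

Differentiating with the product rule gives f'(x) = (x - 5)·e^x. Since e^x > 0, the only critical point is x = 5.
f''(5) has the same sign as 1 > 0, so this is a local minimum.
f(5) = (-1)·e^(5) ≈ -148.4132.

5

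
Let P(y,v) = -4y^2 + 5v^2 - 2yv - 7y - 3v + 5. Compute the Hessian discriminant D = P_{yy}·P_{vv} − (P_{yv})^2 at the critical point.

∂P/∂y = -8y - 2v - 7 = 0 and ∂P/∂v = -2y + 10v - 3 = 0, so (y, v) = (-19/21, 5/42).
The Hessian has P_{yy} = -8, P_{vv} = 10, P_{yv} = -2, giving D = -84 < 0, so the point is a saddle point.
D = (-8)·(10) − (-2)^2 = -84.

-84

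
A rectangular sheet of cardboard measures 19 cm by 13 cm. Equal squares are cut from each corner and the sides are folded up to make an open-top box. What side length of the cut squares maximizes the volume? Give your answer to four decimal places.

2.5296

With cut size x, the volume is V(x) = x(19 − 2x)(13 − 2x) for 0 < x < 6.5.
V'(x) = 12x^2 − 128x + 247. Setting V'(x) = 0 gives x ≈ 2.5296 (the root in (0, 6.5)).
V''(x) = 24x − 128 is negative there, so this is the maximum; V ≈ 280.0295.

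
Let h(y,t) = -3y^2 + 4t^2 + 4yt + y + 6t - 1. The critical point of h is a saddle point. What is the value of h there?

∂h/∂y = -6y + 4t + 1 = 0 and ∂h/∂t = 4y + 8t + 6 = 0, so (y, t) = (-1/4, -5/8).
The Hessian has h_{yy} = -6, h_{tt} = 8, h_{yt} = 4, giving D = -64 < 0, so the point is a saddle point.
h(-1/4, -5/8) = -3.

-3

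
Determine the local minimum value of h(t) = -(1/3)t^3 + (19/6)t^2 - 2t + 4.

595/162

h'(t) = -t^2 + (19/3)t - 2 = 0 at t = 1/3, 6.
h''(t) = -2t + 19/3. h''(1/3) = 17/3 > 0 ⇒ local minimum; h''(6) = -17/3 < 0 ⇒ local maximum.
The local minimum is h(1/3) = 595/162.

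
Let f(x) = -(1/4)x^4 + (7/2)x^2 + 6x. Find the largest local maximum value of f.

f'(x) = -x^3 + 7x + 6 = 0 at x = -2, -1, 3.
Since f''(x) = -3x^2 + 7, we get f''(-2) = -5 < 0 ⇒ local maximum; f''(-1) = 4 > 0 ⇒ local minimum; f''(3) = -20 < 0 ⇒ local maximum.
Thus f has its largest local maximum at x = 3, with value 117/4.

117/4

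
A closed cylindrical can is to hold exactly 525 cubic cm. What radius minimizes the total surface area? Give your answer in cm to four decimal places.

With radius r and height h, πr²h = 525 so h = 525/(πr²), and S(r) = 2πr² + 2πrh = 2πr² + 2·525/r.
S'(r) = 4πr − 2·525/r² = 0 ⇒ r³ = 525/(2π), so r ≈ 4.3718 and h = 2r ≈ 8.7436.
S''(r) = 4π + 4·525/r³ > 0, so this is the minimum; S ≈ 360.2639.

4.3718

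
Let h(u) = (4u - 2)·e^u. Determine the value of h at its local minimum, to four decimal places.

By the product rule, h'(u) = (4u + 2)·e^u. Since e^u > 0, the only critical point is u = -1/2.
h''(-1/2) has the same sign as 4 > 0, so this is a local minimum.
h(-1/2) = (-4)·e^(-1/2) ≈ -2.4261.

-2.4261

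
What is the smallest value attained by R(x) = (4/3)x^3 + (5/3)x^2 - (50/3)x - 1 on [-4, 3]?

R'(x) = 4x^2 + (10/3)x - 50/3, which vanishes at x = -5/2 and x = 5/3.
Evaluating at the critical points and endpoints: R(-4) = 7; R(-5/2) = 121/4; R(5/3) = -1456/81; R(3) = 0.
The minimum over the interval is -1456/81, attained at x = 5/3.

-1456/81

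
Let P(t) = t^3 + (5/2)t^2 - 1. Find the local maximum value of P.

71/54

P'(t) = 3t^2 + 5t. Setting P'(t) = 0 gives t ∈ {-5/3, 0}.
Second-derivative test with P''(t) = 6t + 5: P''(-5/3) = -5 < 0 ⇒ local maximum; P''(0) = 5 > 0 ⇒ local minimum.
Thus P has its local maximum at t = -5/3, with value 71/54.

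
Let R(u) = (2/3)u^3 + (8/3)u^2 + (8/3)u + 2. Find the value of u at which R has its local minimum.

Critical points: R'(u) = 2u^2 + (16/3)u + 8/3 vanishes at u = -2, -2/3.
R''(u) = 4u + 16/3. R''(-2) = -8/3 < 0 ⇒ local maximum; R''(-2/3) = 8/3 > 0 ⇒ local minimum.
The local minimum is R(-2/3) = 98/81.

-2/3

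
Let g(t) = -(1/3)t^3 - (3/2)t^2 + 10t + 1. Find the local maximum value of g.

37/3

g'(t) = -t^2 - 3t + 10 = 0 at t = -5, 2.
Since g''(t) = -2t - 3, we get g''(-5) = 7 > 0 ⇒ local minimum; g''(2) = -7 < 0 ⇒ local maximum.
So the local maximum value is g(2) = 37/3.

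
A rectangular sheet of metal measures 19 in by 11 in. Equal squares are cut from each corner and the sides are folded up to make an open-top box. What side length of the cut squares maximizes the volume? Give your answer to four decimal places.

2.2462

With cut size x, the volume is V(x) = x(19 − 2x)(11 − 2x) for 0 < x < 5.5.
V'(x) = 12x^2 − 120x + 209. Setting V'(x) = 0 gives x ≈ 2.2462 (the root in (0, 5.5)).
V''(x) = 24x − 120 is negative there, so this is the maximum; V ≈ 212.0630.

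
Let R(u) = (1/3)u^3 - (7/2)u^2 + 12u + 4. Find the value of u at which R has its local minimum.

Critical points: R'(u) = u^2 - 7u + 12 vanishes at u = 3, 4.
Since R''(u) = 2u - 7, we get R''(3) = -1 < 0 ⇒ local maximum; R''(4) = 1 > 0 ⇒ local minimum.
Thus R has its local minimum at u = 4, with value 52/3.

4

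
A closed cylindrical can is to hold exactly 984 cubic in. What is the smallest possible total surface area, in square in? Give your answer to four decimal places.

547.6603

With radius r and height h, πr²h = 984 so h = 984/(πr²), and S(r) = 2πr² + 2πrh = 2πr² + 2·984/r.
S'(r) = 4πr − 2·984/r² = 0 ⇒ r³ = 984/(2π), so r ≈ 5.3902 and h = 2r ≈ 10.7804.
S''(r) = 4π + 4·984/r³ > 0, so this is the minimum; S ≈ 547.6603.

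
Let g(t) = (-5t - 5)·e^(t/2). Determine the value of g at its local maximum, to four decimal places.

g'(t) = (-5)·e^(t/2) + (-5t - 5)·(1/2)·e^(t/2) = (-(5/2)t - 15/2)·e^(t/2). Since e^(t/2) > 0, the only critical point is t = -3.
g''(-3) has the same sign as -5/2 < 0, so this is a local maximum.
g(-3) = (10)·e^(-3/2) ≈ 2.2313.

2.2313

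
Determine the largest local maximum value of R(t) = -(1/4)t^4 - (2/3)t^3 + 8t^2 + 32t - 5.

433/3

R'(t) = -t^3 - 2t^2 + 16t + 32. Setting R'(t) = 0 gives t ∈ {-4, -2, 4}.
Second-derivative test with R''(t) = -3t^2 - 4t + 16: R''(-4) = -16 < 0 ⇒ local maximum; R''(-2) = 12 > 0 ⇒ local minimum; R''(4) = -48 < 0 ⇒ local maximum.
Thus R has its largest local maximum at t = 4, with value 433/3.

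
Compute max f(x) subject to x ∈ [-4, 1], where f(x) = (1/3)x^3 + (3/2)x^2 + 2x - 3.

Differentiating, f'(x) = x^2 + 3x + 2; which vanishes at x = -2 and x = -1.
Compare values at every candidate in [-4, 1]: f(-4) = -25/3, f(-2) = -11/3, f(-1) = -23/6, f(1) = 5/6.
Hence the absolute maximum is 5/6 at x = 1.

5/6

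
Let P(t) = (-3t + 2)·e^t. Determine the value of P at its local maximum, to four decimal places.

P'(t) = (-3)·e^t + (-3t + 2)·1·e^t = (-3t - 1)·e^t. Since e^t > 0, the only critical point is t = -1/3.
P''(-1/3) has the same sign as -3 < 0, so this is a local maximum.
P(-1/3) = (3)·e^(-1/3) ≈ 2.1496.

2.1496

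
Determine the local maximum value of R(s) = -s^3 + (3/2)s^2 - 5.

R'(s) = -3s^2 + 3s. Setting R'(s) = 0 gives s ∈ {0, 1}.
Second-derivative test with R''(s) = -6s + 3: R''(0) = 3 > 0 ⇒ local minimum; R''(1) = -3 < 0 ⇒ local maximum.
Thus R has its local maximum at s = 1, with value -9/2.

-9/2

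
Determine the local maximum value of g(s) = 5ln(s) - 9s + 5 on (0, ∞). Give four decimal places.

-2.9389

g'(s) = 5/s − 9 = 0 gives s = 5/9.
g''(s) = -5/s², which is negative for s > 0, so this is a local maximum.
g(5/9) = 5·ln(5/9) - 5 + 5 ≈ -2.9389.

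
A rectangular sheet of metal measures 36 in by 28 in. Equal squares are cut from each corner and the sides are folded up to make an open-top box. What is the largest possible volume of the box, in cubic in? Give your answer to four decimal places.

With cut size x, the volume is V(x) = x(36 − 2x)(28 − 2x) for 0 < x < 14.
V'(x) = 12x^2 − 256x + 1008. Setting V'(x) = 0 gives x ≈ 5.2098 (the root in (0, 14)).
V''(x) = 24x − 256 is negative there, so this is the maximum; V ≈ 2342.9182.

2342.9182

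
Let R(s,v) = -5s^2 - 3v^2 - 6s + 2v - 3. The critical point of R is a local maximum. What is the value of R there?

-13/15

∂R/∂s = -10s - 6 = 0 and ∂R/∂v = -6v + 2 = 0, so (s, v) = (-3/5, 1/3).
The Hessian has R_{ss} = -10, R_{vv} = -6, R_{sv} = 0, giving D = 60 > 0 with R_{ss} < 0, so the point is a local maximum.
R(-3/5, 1/3) = -13/15.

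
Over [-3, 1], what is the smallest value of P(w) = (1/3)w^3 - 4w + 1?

-8/3

P'(w) = w^2 - 4, whose only zero in [-3, 1] is w = -2.
Candidates: P(-3) = 4,  P(-2) = 19/3,  P(1) = -8/3.
Hence the absolute minimum is -8/3 at w = 1.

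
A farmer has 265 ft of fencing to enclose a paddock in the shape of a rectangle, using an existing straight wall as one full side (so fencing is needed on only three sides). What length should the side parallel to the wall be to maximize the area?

265/2

Let the sides perpendicular to the wall have length x and the parallel side y, so 2x + y = 265 and the area is A = xy = x(265 − 2x).
A'(x) = 265 − 4x = 0 gives x = 265/4, and A''(x) = −4 < 0 confirms a maximum.
Then y = 265 − 2·265/4 = 265/2 and A = 70225/8.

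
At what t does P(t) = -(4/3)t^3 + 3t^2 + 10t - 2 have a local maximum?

5/2

Critical points: P'(t) = -4t^2 + 6t + 10 vanishes at t = -1, 5/2.
Second-derivative test with P''(t) = -8t + 6: P''(-1) = 14 > 0 ⇒ local minimum; P''(5/2) = -14 < 0 ⇒ local maximum.
Thus P has its local maximum at t = 5/2, with value 251/12.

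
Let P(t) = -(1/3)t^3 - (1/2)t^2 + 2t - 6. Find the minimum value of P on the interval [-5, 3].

-27/2

The derivative is -t^2 - t + 2, which vanishes at t = -2 and t = 1.
Candidates: P(-5) = 79/6,  P(-2) = -28/3,  P(1) = -29/6,  P(3) = -27/2.
So the minimum is P(3) = -27/2.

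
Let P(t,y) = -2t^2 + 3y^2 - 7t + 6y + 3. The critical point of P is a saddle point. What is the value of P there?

∂P/∂t = -4t - 7 = 0 and ∂P/∂y = 6y + 6 = 0, so (t, y) = (-7/4, -1).
The Hessian has P_{tt} = -4, P_{yy} = 6, P_{ty} = 0, giving D = -24 < 0, so the point is a saddle point.
P(-7/4, -1) = 49/8.

49/8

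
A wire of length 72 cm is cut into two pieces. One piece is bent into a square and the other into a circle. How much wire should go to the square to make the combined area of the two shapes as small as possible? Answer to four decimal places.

40.3271

Let x be the length used for the square. Square side x/4; circle radius (72−x)/(2π).
A(x) = (x/4)² + π·((72−x)/(2π))² = x²/16 + (72−x)²/(4π) for 0 ≤ x ≤ 72. A'(x) = x/8 − (72−x)/(2π) = 0 gives x = 4·72/(π+4) ≈ 40.3271.
A'' = 1/8 + 1/(2π) > 0, so this gives the minimum combined area; x ≈ 40.3271 cm to the square.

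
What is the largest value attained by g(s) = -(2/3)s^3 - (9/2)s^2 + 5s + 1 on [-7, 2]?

55/24

g'(s) = -2s^2 - 9s + 5, which vanishes at s = -5 and s = 1/2.
Evaluating at the critical points and endpoints: g(-7) = -155/6,  g(-5) = -319/6,  g(1/2) = 55/24,  g(2) = -37/3.
Hence the absolute maximum is 55/24 at s = 1/2.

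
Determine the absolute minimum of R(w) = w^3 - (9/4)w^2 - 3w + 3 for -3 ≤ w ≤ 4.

R'(w) = 3w^2 - (9/2)w - 3, which vanishes at w = -1/2 and w = 2.
Candidates: R(-3) = -141/4, R(-1/2) = 61/16, R(2) = -4, R(4) = 19.
Hence the absolute minimum is -141/4 at w = -3.

-141/4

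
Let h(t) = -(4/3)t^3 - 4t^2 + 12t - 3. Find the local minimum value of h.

-39

Critical points: h'(t) = -4t^2 - 8t + 12 vanishes at t = -3, 1.
h''(t) = -8t - 8. h''(-3) = 16 > 0 ⇒ local minimum; h''(1) = -16 < 0 ⇒ local maximum.
Thus h has its local minimum at t = -3, with value -39.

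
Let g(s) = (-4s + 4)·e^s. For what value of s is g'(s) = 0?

0

By the product rule, g'(s) = (-4s)·e^s. Since e^s > 0, the only critical point is s = 0.
g''(0) has the same sign as -4 < 0, so this is a local maximum.
g(0) = (4)·e^(0) ≈ 4.0000.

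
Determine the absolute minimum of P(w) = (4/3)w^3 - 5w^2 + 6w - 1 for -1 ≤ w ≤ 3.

P'(w) = 4w^2 - 10w + 6, which vanishes at w = 1 and w = 3/2.
Candidates: P(-1) = -40/3; P(1) = 4/3; P(3/2) = 5/4; P(3) = 8.
So the minimum is P(-1) = -40/3.

-40/3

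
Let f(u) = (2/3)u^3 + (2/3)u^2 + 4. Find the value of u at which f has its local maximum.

-2/3

Critical points: f'(u) = 2u^2 + (4/3)u vanishes at u = -2/3, 0.
f''(u) = 4u + 4/3. f''(-2/3) = -4/3 < 0 ⇒ local maximum; f''(0) = 4/3 > 0 ⇒ local minimum.
So the local maximum value is f(-2/3) = 332/81.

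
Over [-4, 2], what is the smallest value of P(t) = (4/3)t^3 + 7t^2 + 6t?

-17/12

P'(t) = 4t^2 + 14t + 6, which vanishes at t = -3 and t = -1/2.
Compare values at every candidate in [-4, 2]: P(-4) = 8/3,  P(-3) = 9,  P(-1/2) = -17/12,  P(2) = 152/3.
The minimum over the interval is -17/12, attained at t = -1/2.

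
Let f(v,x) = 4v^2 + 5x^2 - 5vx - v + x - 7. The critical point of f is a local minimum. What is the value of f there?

-389/55

∂f/∂v = 8v - 5x - 1 = 0 and ∂f/∂x = -5v + 10x + 1 = 0, so (v, x) = (1/11, -3/55).
The Hessian has f_{vv} = 8, f_{xx} = 10, f_{vx} = -5, giving D = 55 > 0 with f_{vv} > 0, so the point is a local minimum.
f(1/11, -3/55) = -389/55.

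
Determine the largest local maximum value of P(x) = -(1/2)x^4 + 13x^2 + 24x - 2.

P'(x) = -2x^3 + 26x + 24. Setting P'(x) = 0 gives x ∈ {-3, -1, 4}.
Since P''(x) = -6x^2 + 26, we get P''(-3) = -28 < 0 ⇒ local maximum; P''(-1) = 20 > 0 ⇒ local minimum; P''(4) = -70 < 0 ⇒ local maximum.
Thus P has its largest local maximum at x = 4, with value 174.

174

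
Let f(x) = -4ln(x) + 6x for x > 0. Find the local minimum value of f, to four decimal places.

5.6219

f'(x) = -4/x + 6 = 0 gives x = 2/3.
f''(x) = 4/x², which is positive for x > 0, so this is a local minimum.
f(2/3) = -4·ln(2/3) + 4 ≈ 5.6219.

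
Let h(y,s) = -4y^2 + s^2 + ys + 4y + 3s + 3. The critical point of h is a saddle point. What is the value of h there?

∂h/∂y = -8y + s + 4 = 0 and ∂h/∂s = y + 2s + 3 = 0, so (y, s) = (5/17, -28/17).
The Hessian has h_{yy} = -8, h_{ss} = 2, h_{ys} = 1, giving D = -17 < 0, so the point is a saddle point.
h(5/17, -28/17) = 19/17.

19/17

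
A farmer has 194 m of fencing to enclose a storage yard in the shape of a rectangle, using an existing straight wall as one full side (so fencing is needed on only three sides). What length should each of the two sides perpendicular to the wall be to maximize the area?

Let the sides perpendicular to the wall have length x and the parallel side y, so 2x + y = 194 and the area is A = xy = x(194 − 2x).
A'(x) = 194 − 4x = 0 gives x = 97/2, and A''(x) = −4 < 0 confirms a maximum.
Then y = 194 − 2·97/2 = 97 and A = 9409/2.

97/2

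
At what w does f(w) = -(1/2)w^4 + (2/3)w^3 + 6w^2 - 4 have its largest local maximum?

f'(w) = -2w^3 + 2w^2 + 12w = 0 at w = -2, 0, 3.
Second-derivative test with f''(w) = -6w^2 + 4w + 12: f''(-2) = -20 < 0 ⇒ local maximum; f''(0) = 12 > 0 ⇒ local minimum; f''(3) = -30 < 0 ⇒ local maximum.
Thus f has its largest local maximum at w = 3, with value 55/2.

3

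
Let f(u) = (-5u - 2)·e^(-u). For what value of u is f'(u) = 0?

3/5

Differentiating with the product rule gives f'(u) = (5u - 3)·e^(-u). Since e^(-u) > 0, the only critical point is u = 3/5.
f''(3/5) has the same sign as 5 > 0, so this is a local minimum.
f(3/5) = (-5)·e^(-3/5) ≈ -2.7441.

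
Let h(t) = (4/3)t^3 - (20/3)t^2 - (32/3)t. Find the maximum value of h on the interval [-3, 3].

304/81

h'(t) = 4t^2 - (40/3)t - 32/3, whose only zero in [-3, 3] is t = -2/3.
Candidates: h(-3) = -64, h(-2/3) = 304/81, h(3) = -56.
So the maximum is h(-2/3) = 304/81.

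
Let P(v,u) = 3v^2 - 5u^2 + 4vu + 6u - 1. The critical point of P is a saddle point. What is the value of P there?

∂P/∂v = 6v + 4u = 0 and ∂P/∂u = 4v - 10u + 6 = 0, so (v, u) = (-6/19, 9/19).
The Hessian has P_{vv} = 6, P_{uu} = -10, P_{vu} = 4, giving D = -76 < 0, so the point is a saddle point.
P(-6/19, 9/19) = 8/19.

8/19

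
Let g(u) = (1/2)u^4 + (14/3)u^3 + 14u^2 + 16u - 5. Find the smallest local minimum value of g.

Critical points: g'(u) = 2u^3 + 14u^2 + 28u + 16 vanishes at u = -4, -2, -1.
Since g''(u) = 6u^2 + 28u + 28, we get g''(-4) = 12 > 0 ⇒ local minimum; g''(-2) = -4 < 0 ⇒ local maximum; g''(-1) = 6 > 0 ⇒ local minimum.
So the smallest local minimum value is g(-4) = -47/3.

-47/3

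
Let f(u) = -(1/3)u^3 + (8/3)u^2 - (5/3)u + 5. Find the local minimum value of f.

383/81

f'(u) = -u^2 + (16/3)u - 5/3 = 0 at u = 1/3, 5.
Second-derivative test with f''(u) = -2u + 16/3: f''(1/3) = 14/3 > 0 ⇒ local minimum; f''(5) = -14/3 < 0 ⇒ local maximum.
So the local minimum value is f(1/3) = 383/81.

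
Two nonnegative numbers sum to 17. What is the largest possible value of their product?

289/4

With x + y = 17, the product is P(x) = x(17 − x).
P'(x) = 17 − 2x = 0 gives x = 17/2; P'' = −2 < 0, so this is the maximum.
P = 17/2·17/2 = 289/4.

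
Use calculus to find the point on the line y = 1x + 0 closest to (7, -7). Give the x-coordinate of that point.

Minimize D(x)^2 = (x - 7)^2 + (x + 7)^2.
d/dx[D^2] = 2(x - 7) + 2·1·(x + 7) = 0 ⇒ x = 0.
Then y = 0 and the distance is √(98) ≈ 9.8995.

0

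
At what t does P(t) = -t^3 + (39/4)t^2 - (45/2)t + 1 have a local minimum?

3/2

P'(t) = -3t^2 + (39/2)t - 45/2. Setting P'(t) = 0 gives t ∈ {3/2, 5}.
Second-derivative test with P''(t) = -6t + 39/2: P''(3/2) = 21/2 > 0 ⇒ local minimum; P''(5) = -21/2 < 0 ⇒ local maximum.
Thus P has its local minimum at t = 3/2, with value -227/16.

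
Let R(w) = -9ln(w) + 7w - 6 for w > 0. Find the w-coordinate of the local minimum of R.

R'(w) = -9/w + 7 = 0 gives w = 9/7.
R''(w) = 9/w², which is positive for w > 0, so this is a local minimum.
R(9/7) = -9·ln(9/7) + 9 - 6 ≈ 0.7382.

9/7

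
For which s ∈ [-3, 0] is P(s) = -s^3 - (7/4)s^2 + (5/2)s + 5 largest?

P'(s) = -3s^2 - (7/2)s + 5/2, whose only zero in [-3, 0] is s = -5/3.
Evaluating at the critical points and endpoints: P(-3) = 35/4,  P(-5/3) = 65/108,  P(0) = 5.
The maximum over the interval is 35/4, attained at s = -3.

-3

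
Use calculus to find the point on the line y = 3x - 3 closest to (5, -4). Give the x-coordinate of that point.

Minimize D(x)^2 = (x - 5)^2 + (3x + 1)^2.
d/dx[D^2] = 2(x - 5) + 2·3·(3x + 1) = 0 ⇒ x = 1/5.
Then y = -12/5 and the distance is √(128/5) ≈ 5.0596.

1/5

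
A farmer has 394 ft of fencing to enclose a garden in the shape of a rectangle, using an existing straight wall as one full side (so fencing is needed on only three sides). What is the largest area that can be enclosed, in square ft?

38809/2

Let the sides perpendicular to the wall have length x and the parallel side y, so 2x + y = 394 and the area is A = xy = x(394 − 2x).
A'(x) = 394 − 4x = 0 gives x = 197/2, and A''(x) = −4 < 0 confirms a maximum.
Then y = 394 − 2·197/2 = 197 and A = 38809/2.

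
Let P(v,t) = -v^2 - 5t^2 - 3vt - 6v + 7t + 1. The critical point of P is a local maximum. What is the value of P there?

366/11

∂P/∂v = -2v - 3t - 6 = 0 and ∂P/∂t = -3v - 10t + 7 = 0, so (v, t) = (-81/11, 32/11).
The Hessian has P_{vv} = -2, P_{tt} = -10, P_{vt} = -3, giving D = 11 > 0 with P_{vv} < 0, so the point is a local maximum.
P(-81/11, 32/11) = 366/11.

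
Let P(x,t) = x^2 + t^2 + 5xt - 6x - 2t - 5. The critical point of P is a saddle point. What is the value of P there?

-125/21

∂P/∂x = 2x + 5t - 6 = 0 and ∂P/∂t = 5x + 2t - 2 = 0, so (x, t) = (-2/21, 26/21).
The Hessian has P_{xx} = 2, P_{tt} = 2, P_{xt} = 5, giving D = -21 < 0, so the point is a saddle point.
P(-2/21, 26/21) = -125/21.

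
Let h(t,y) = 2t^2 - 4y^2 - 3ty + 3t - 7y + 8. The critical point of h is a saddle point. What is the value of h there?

∂h/∂t = 4t - 3y + 3 = 0 and ∂h/∂y = -3t - 8y - 7 = 0, so (t, y) = (-45/41, -19/41).
The Hessian has h_{tt} = 4, h_{yy} = -8, h_{ty} = -3, giving D = -41 < 0, so the point is a saddle point.
h(-45/41, -19/41) = 327/41.

327/41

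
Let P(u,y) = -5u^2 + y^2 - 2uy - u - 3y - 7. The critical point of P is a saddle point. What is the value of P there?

-103/12

∂P/∂u = -10u - 2y - 1 = 0 and ∂P/∂y = -2u + 2y - 3 = 0, so (u, y) = (-1/3, 7/6).
The Hessian has P_{uu} = -10, P_{yy} = 2, P_{uy} = -2, giving D = -24 < 0, so the point is a saddle point.
P(-1/3, 7/6) = -103/12.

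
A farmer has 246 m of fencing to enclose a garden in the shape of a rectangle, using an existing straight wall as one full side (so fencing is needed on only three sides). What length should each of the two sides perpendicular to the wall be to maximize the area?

123/2

Let the sides perpendicular to the wall have length x and the parallel side y, so 2x + y = 246 and the area is A = xy = x(246 − 2x).
A'(x) = 246 − 4x = 0 gives x = 123/2, and A''(x) = −4 < 0 confirms a maximum.
Then y = 246 − 2·123/2 = 123 and A = 15129/2.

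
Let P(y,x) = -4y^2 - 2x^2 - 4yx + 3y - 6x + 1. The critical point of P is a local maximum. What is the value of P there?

∂P/∂y = -8y - 4x + 3 = 0 and ∂P/∂x = -4y - 4x - 6 = 0, so (y, x) = (9/4, -15/4).
The Hessian has P_{yy} = -8, P_{xx} = -4, P_{yx} = -4, giving D = 16 > 0 with P_{yy} < 0, so the point is a local maximum.
P(9/4, -15/4) = 125/8.

125/8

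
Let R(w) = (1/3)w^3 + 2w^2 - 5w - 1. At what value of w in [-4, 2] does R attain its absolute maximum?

-4

R'(w) = w^2 + 4w - 5, whose only zero in [-4, 2] is w = 1.
Evaluating at the critical points and endpoints: R(-4) = 89/3; R(1) = -11/3; R(2) = -1/3.
So the maximum is R(-4) = 89/3.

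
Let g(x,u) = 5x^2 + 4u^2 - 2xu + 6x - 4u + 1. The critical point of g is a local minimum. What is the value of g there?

∂g/∂x = 10x - 2u + 6 = 0 and ∂g/∂u = -2x + 8u - 4 = 0, so (x, u) = (-10/19, 7/19).
The Hessian has g_{xx} = 10, g_{uu} = 8, g_{xu} = -2, giving D = 76 > 0 with g_{xx} > 0, so the point is a local minimum.
g(-10/19, 7/19) = -25/19.

-25/19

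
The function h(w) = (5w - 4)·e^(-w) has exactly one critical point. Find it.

9/5

h'(w) = 5·e^(-w) + (5w - 4)·(-1)·e^(-w) = (-5w + 9)·e^(-w). Since e^(-w) > 0, the only critical point is w = 9/5.
h''(9/5) has the same sign as -5 < 0, so this is a local maximum.
h(9/5) = (5)·e^(-9/5) ≈ 0.8265.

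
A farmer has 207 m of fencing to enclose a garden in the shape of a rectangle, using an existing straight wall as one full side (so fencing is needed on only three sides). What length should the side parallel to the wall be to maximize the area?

Let the sides perpendicular to the wall have length x and the parallel side y, so 2x + y = 207 and the area is A = xy = x(207 − 2x).
A'(x) = 207 − 4x = 0 gives x = 207/4, and A''(x) = −4 < 0 confirms a maximum.
Then y = 207 − 2·207/4 = 207/2 and A = 42849/8.

207/2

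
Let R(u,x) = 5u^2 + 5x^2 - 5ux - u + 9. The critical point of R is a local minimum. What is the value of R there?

134/15

∂R/∂u = 10u - 5x - 1 = 0 and ∂R/∂x = -5u + 10x = 0, so (u, x) = (2/15, 1/15).
The Hessian has R_{uu} = 10, R_{xx} = 10, R_{ux} = -5, giving D = 75 > 0 with R_{uu} > 0, so the point is a local minimum.
R(2/15, 1/15) = 134/15.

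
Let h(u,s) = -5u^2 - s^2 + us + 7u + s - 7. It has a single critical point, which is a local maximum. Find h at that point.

-72/19

∂h/∂u = -10u + s + 7 = 0 and ∂h/∂s = u - 2s + 1 = 0, so (u, s) = (15/19, 17/19).
The Hessian has h_{uu} = -10, h_{ss} = -2, h_{us} = 1, giving D = 19 > 0 with h_{uu} < 0, so the point is a local maximum.
h(15/19, 17/19) = -72/19.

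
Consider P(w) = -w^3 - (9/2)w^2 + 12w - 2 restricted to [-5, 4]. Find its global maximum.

P'(w) = -3w^2 - 9w + 12, which vanishes at w = -4 and w = 1.
Evaluating at the critical points and endpoints: P(-5) = -99/2,  P(-4) = -58,  P(1) = 9/2,  P(4) = -90.
So the maximum is P(1) = 9/2.

9/2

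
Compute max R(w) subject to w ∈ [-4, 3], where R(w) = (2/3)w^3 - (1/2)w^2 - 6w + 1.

53/8

The derivative is 2w^2 - w - 6, which vanishes at w = -3/2 and w = 2.
Compare values at every candidate in [-4, 3]: R(-4) = -77/3,  R(-3/2) = 53/8,  R(2) = -23/3,  R(3) = -7/2.
The maximum over the interval is 53/8, attained at w = -3/2.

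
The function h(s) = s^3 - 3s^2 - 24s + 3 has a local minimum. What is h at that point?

h'(s) = 3s^2 - 6s - 24 = 0 at s = -2, 4.
Since h''(s) = 6s - 6, we get h''(-2) = -18 < 0 ⇒ local maximum; h''(4) = 18 > 0 ⇒ local minimum.
So the local minimum value is h(4) = -77.

-77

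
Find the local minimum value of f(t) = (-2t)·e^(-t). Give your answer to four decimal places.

Differentiating with the product rule gives f'(t) = (2t - 2)·e^(-t). Since e^(-t) > 0, the only critical point is t = 1.
f''(1) has the same sign as 2 > 0, so this is a local minimum.
f(1) = (-2)·e^(-1) ≈ -0.7358.

-0.7358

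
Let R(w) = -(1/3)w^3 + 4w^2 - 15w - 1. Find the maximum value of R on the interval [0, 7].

The derivative is -w^2 + 8w - 15, which vanishes at w = 3 and w = 5.
Compare values at every candidate in [0, 7]: R(0) = -1, R(3) = -19, R(5) = -53/3, R(7) = -73/3.
The maximum over the interval is -1, attained at w = 0.

-1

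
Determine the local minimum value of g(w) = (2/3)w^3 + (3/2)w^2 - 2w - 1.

g'(w) = 2w^2 + 3w - 2. Setting g'(w) = 0 gives w ∈ {-2, 1/2}.
g''(w) = 4w + 3. g''(-2) = -5 < 0 ⇒ local maximum; g''(1/2) = 5 > 0 ⇒ local minimum.
The local minimum is g(1/2) = -37/24.

-37/24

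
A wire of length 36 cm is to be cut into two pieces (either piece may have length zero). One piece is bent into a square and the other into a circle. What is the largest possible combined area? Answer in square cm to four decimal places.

103.1324

Let x be the length used for the square. Square side x/4; circle radius (36−x)/(2π).
A(x) = (x/4)² + π·((36−x)/(2π))² = x²/16 + (36−x)²/(4π) for 0 ≤ x ≤ 36. A'(x) = x/8 − (36−x)/(2π) = 0 gives x = 4·36/(π+4) ≈ 20.1636.
A'' > 0, so the interior critical point is a minimum; the maximum is at an endpoint. A(0) = 103.1324 and A(36) = 81.0000, so the largest area is 103.1324.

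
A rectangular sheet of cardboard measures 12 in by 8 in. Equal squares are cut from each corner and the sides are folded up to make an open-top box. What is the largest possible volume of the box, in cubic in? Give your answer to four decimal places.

With cut size x, the volume is V(x) = x(12 − 2x)(8 − 2x) for 0 < x < 4.
V'(x) = 12x^2 − 80x + 96. Setting V'(x) = 0 gives x ≈ 1.5695 (the root in (0, 4)).
V''(x) = 24x − 80 is negative there, so this is the maximum; V ≈ 67.6036.

67.6036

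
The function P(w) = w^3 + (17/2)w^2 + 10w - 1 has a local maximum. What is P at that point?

73/2

P'(w) = 3w^2 + 17w + 10 = 0 at w = -5, -2/3.
Since P''(w) = 6w + 17, we get P''(-5) = -13 < 0 ⇒ local maximum; P''(-2/3) = 13 > 0 ⇒ local minimum.
Thus P has its local maximum at w = -5, with value 73/2.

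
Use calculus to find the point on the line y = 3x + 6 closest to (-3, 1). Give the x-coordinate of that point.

Minimize D(x)^2 = (x + 3)^2 + (3x + 5)^2.
d/dx[D^2] = 2(x + 3) + 2·3·(3x + 5) = 0 ⇒ x = -9/5.
Then y = 3/5 and the distance is √(8/5) ≈ 1.2649.

-9/5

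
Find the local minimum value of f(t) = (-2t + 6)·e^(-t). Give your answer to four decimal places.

-0.0366

Differentiating with the product rule gives f'(t) = (2t - 8)·e^(-t). Since e^(-t) > 0, the only critical point is t = 4.
f''(4) has the same sign as 2 > 0, so this is a local minimum.
f(4) = (-2)·e^(-4) ≈ -0.0366.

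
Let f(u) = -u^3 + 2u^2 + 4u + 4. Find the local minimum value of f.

f'(u) = -3u^2 + 4u + 4 = 0 at u = -2/3, 2.
Since f''(u) = -6u + 4, we get f''(-2/3) = 8 > 0 ⇒ local minimum; f''(2) = -8 < 0 ⇒ local maximum.
Thus f has its local minimum at u = -2/3, with value 68/27.

68/27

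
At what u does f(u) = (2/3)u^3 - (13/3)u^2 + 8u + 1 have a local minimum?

Critical points: f'(u) = 2u^2 - (26/3)u + 8 vanishes at u = 4/3, 3.
Since f''(u) = 4u - 26/3, we get f''(4/3) = -10/3 < 0 ⇒ local maximum; f''(3) = 10/3 > 0 ⇒ local minimum.
The local minimum is f(3) = 4.

3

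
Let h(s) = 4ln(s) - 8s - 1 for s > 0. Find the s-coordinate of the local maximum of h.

h'(s) = 4/s − 8 = 0 gives s = 1/2.
h''(s) = -4/s², which is negative for s > 0, so this is a local maximum.
h(1/2) = 4·ln(1/2) - 4 - 1 ≈ -7.7726.

1/2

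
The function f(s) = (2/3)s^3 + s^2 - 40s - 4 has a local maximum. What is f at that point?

413/3

f'(s) = 2s^2 + 2s - 40. Setting f'(s) = 0 gives s ∈ {-5, 4}.
Since f''(s) = 4s + 2, we get f''(-5) = -18 < 0 ⇒ local maximum; f''(4) = 18 > 0 ⇒ local minimum.
Thus f has its local maximum at s = -5, with value 413/3.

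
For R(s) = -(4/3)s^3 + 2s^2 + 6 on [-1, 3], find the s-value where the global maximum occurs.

R'(s) = -4s^2 + 4s, which vanishes at s = 0 and s = 1.
Compare values at every candidate in [-1, 3]: R(-1) = 28/3,  R(0) = 6,  R(1) = 20/3,  R(3) = -12.
The maximum over the interval is 28/3, attained at s = -1.

-1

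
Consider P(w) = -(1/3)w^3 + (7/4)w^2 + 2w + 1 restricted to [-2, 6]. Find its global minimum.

P'(w) = -w^2 + (7/2)w + 2, which vanishes at w = -1/2 and w = 4.
Candidates: P(-2) = 20/3,  P(-1/2) = 23/48,  P(4) = 47/3,  P(6) = 4.
The minimum over the interval is 23/48, attained at w = -1/2.

23/48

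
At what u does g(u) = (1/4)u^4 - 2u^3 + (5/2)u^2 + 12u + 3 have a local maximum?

g'(u) = u^3 - 6u^2 + 5u + 12. Setting g'(u) = 0 gives u ∈ {-1, 3, 4}.
g''(u) = 3u^2 - 12u + 5. g''(-1) = 20 > 0 ⇒ local minimum; g''(3) = -4 < 0 ⇒ local maximum; g''(4) = 5 > 0 ⇒ local minimum.
So the local maximum value is g(3) = 111/4.

3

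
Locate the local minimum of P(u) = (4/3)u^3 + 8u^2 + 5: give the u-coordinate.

Critical points: P'(u) = 4u^2 + 16u vanishes at u = -4, 0.
Since P''(u) = 8u + 16, we get P''(-4) = -16 < 0 ⇒ local maximum; P''(0) = 16 > 0 ⇒ local minimum.
Thus P has its local minimum at u = 0, with value 5.

0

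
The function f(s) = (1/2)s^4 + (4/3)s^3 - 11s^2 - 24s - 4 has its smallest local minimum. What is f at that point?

-197/2

Critical points: f'(s) = 2s^3 + 4s^2 - 22s - 24 vanishes at s = -4, -1, 3.
Since f''(s) = 6s^2 + 8s - 22, we get f''(-4) = 42 > 0 ⇒ local minimum; f''(-1) = -24 < 0 ⇒ local maximum; f''(3) = 56 > 0 ⇒ local minimum.
So the smallest local minimum value is f(3) = -197/2.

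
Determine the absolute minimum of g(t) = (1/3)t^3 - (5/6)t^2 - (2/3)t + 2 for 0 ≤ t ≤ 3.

Differentiating, g'(t) = t^2 - (5/3)t - 2/3; whose only zero in [0, 3] is t = 2.
Compare values at every candidate in [0, 3]: g(0) = 2; g(2) = 0; g(3) = 3/2.
Hence the absolute minimum is 0 at t = 2.

0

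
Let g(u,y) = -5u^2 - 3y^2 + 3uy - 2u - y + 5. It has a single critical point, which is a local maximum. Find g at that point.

∂g/∂u = -10u + 3y - 2 = 0 and ∂g/∂y = 3u - 6y - 1 = 0, so (u, y) = (-5/17, -16/51).
The Hessian has g_{uu} = -10, g_{yy} = -6, g_{uy} = 3, giving D = 51 > 0 with g_{uu} < 0, so the point is a local maximum.
g(-5/17, -16/51) = 278/51.

278/51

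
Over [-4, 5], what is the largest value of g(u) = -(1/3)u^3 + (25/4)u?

125/12

Differentiating, g'(u) = -u^2 + 25/4; which vanishes at u = -5/2 and u = 5/2.
Compare values at every candidate in [-4, 5]: g(-4) = -11/3,  g(-5/2) = -125/12,  g(5/2) = 125/12,  g(5) = -125/12.
So the maximum is g(5/2) = 125/12.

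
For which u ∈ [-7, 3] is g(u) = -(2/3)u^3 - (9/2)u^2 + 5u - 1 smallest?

The derivative is -2u^2 - 9u + 5, which vanishes at u = -5 and u = 1/2.
Compare values at every candidate in [-7, 3]: g(-7) = -167/6; g(-5) = -331/6; g(1/2) = 7/24; g(3) = -89/2.
Hence the absolute minimum is -331/6 at u = -5.

-5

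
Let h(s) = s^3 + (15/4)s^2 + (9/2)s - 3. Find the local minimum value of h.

Critical points: h'(s) = 3s^2 + (15/2)s + 9/2 vanishes at s = -3/2, -1.
Since h''(s) = 6s + 15/2, we get h''(-3/2) = -3/2 < 0 ⇒ local maximum; h''(-1) = 3/2 > 0 ⇒ local minimum.
So the local minimum value is h(-1) = -19/4.

-19/4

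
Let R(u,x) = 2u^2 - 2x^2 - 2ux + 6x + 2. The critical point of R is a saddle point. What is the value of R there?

28/5

∂R/∂u = 4u - 2x = 0 and ∂R/∂x = -2u - 4x + 6 = 0, so (u, x) = (3/5, 6/5).
The Hessian has R_{uu} = 4, R_{xx} = -4, R_{ux} = -2, giving D = -20 < 0, so the point is a saddle point.
R(3/5, 6/5) = 28/5.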